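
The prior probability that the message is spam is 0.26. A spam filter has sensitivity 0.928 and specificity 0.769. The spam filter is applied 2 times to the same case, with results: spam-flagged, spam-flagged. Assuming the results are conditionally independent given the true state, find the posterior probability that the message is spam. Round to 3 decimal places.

Let H be the event that the message is spam; start with P(H) = 0.26. P('spam-flagged'|H) = 0.928, P('spam-flagged'|¬H) = 0.231.
Update on result 1 ('spam-flagged'): P(H) ← 0.928·0.2600 / (0.928·0.2600 + 0.231·0.7400) = 0.24128/0.41222 = 0.5853.
Update on result 2 ('spam-flagged'): P(H) ← 0.928·0.5853 / (0.928·0.5853 + 0.231·0.4147) = 0.54318/0.63897 = 0.8501.

Posterior P(H) ≈ 0.850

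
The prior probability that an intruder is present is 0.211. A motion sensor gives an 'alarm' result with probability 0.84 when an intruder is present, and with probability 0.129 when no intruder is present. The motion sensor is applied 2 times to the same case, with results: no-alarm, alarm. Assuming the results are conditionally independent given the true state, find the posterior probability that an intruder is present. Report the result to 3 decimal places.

Let H be the event that an intruder is present; start with P(H) = 0.211. P('alarm'|H) = 0.84, P('alarm'|¬H) = 0.129.
Update on result 1 ('no-alarm'): P(H) ← 0.16·0.2110 / (0.16·0.2110 + 0.871·0.7890) = 0.033760/0.72098 = 0.0468.
Update on result 2 ('alarm'): P(H) ← 0.84·0.0468 / (0.84·0.0468 + 0.129·0.9532) = 0.039333/0.16229 = 0.2424.

Posterior P(H) ≈ 0.242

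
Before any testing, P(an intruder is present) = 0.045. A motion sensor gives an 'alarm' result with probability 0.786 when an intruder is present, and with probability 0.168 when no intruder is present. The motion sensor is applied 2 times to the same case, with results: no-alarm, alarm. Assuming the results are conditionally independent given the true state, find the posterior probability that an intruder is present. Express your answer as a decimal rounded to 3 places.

Posterior P(H) ≈ 0.054

Let H be the event that an intruder is present; start with P(H) = 0.045. P('alarm'|H) = 0.786, P('alarm'|¬H) = 0.168.
Update on result 1 ('no-alarm'): P(H) ← 0.214·0.0450 / (0.214·0.0450 + 0.832·0.9550) = 0.0096300/0.80419 = 0.0120.
Update on result 2 ('alarm'): P(H) ← 0.786·0.0120 / (0.786·0.0120 + 0.168·0.9880) = 0.0094122/0.17540 = 0.0537.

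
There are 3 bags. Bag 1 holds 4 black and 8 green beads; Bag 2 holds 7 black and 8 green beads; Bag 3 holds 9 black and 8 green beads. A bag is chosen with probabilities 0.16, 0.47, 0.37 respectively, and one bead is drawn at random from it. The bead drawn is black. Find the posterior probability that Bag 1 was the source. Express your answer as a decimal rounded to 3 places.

P(black|Bag 1) = 0.3333; P(black|Bag 2) = 0.4667; P(black|Bag 3) = 0.5294.
Prior × likelihood for each source: 0.16·0.3333=0.05333, 0.47·0.4667=0.2193, 0.37·0.5294=0.1959. Summing gives P(black) = 0.46855.
P(Bag 1 | black) = 0.05333 / 0.46855 = 0.114.

Posterior probability ≈ 0.114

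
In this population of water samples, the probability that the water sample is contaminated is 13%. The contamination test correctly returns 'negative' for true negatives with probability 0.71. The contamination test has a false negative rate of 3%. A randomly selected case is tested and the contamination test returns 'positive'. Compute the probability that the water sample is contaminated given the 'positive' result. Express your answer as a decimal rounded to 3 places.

P(H | E) ≈ 0.333

Write H for 'the water sample is contaminated'. Prior odds H:¬H = 0.13/0.87 = 0.14943. For the 'positive' outcome, the likelihood ratio is 0.97/0.29 = 3.3448.
Posterior odds = 0.14943 × 3.3448 = 0.49980, so P(H|E) = 0.49980/(1+0.49980) = 0.333.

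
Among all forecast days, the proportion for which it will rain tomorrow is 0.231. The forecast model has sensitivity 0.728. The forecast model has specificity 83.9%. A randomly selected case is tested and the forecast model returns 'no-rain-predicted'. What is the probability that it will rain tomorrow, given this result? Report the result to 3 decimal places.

P(H | E) ≈ 0.089

Let H be the event that it will rain tomorrow. P(H) = 0.231, so P(¬H) = 0.769. With E the 'no-rain-predicted' result, P(E|H) = 0.272 and P(E|¬H) = 0.839.
P(E) = 0.272·0.231 + 0.839·0.769 = 0.062832 + 0.64519 = 0.70802.
By Bayes' theorem, P(H|E) = 0.062832 / 0.70802 = 0.089.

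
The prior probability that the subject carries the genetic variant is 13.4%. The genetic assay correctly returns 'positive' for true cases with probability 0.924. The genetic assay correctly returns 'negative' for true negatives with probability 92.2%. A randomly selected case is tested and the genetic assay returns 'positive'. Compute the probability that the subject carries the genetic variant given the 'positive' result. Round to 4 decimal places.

Let H be the event that the subject carries the genetic variant. P(H) = 0.134, so P(¬H) = 0.866. With E the 'positive' result, P(E|H) = 0.924 and P(E|¬H) = 0.078.
P(E) = 0.924·0.134 + 0.078·0.866 = 0.12382 + 0.067548 = 0.19136.
By Bayes' theorem, P(H|E) = 0.12382 / 0.19136 = 0.6470.

P(H | E) ≈ 0.6470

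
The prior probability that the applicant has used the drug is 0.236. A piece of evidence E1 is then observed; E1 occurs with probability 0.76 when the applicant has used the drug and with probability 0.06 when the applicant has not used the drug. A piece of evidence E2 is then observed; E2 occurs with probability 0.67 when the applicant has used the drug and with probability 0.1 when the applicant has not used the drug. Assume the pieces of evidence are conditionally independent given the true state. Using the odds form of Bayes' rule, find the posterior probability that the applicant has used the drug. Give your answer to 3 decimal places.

Posterior probability ≈ 0.963

Prior odds = 0.236/(1−0.236) = 0.30890. In log-odds, ln(0.30890) = -1.1747.
Add log likelihood ratios: ln(12.667) + ln(6.7000) = 4.4411.
Posterior log-odds = 3.2663, so posterior odds = exp(3.2663) = 26.215. Converting, P(H|E) = 26.215/27.215 = 0.963.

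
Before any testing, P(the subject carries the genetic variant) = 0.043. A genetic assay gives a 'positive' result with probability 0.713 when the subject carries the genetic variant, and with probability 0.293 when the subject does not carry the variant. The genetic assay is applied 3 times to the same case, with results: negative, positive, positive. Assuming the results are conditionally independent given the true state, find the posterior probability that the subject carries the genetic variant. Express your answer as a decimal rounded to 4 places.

Posterior P(H) ≈ 0.0975

With H the event that the subject carries the genetic variant, the joint likelihood of the observed sequence is P(data|H) = 0.287·0.713·0.713 = 0.14590 and P(data|¬H) = 0.707·0.293·0.293 = 0.060695.
Bayes: P(H|data) = 0.043·0.14590 / (0.043·0.14590 + 0.957·0.060695) = 0.0062738/0.064359 = 0.0975.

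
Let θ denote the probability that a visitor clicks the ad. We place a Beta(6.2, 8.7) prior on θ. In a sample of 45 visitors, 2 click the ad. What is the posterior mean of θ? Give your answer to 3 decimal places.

Observing 2 successes and 43 failures updates Beta(6.2, 8.7) by adding the success and failure counts to the two shape parameters: α = 6.2+2 = 8.2, β = 8.7+43 = 51.7.
E[θ | data] = 8.2/(8.2+51.7) = 0.137.

Posterior mean ≈ 0.137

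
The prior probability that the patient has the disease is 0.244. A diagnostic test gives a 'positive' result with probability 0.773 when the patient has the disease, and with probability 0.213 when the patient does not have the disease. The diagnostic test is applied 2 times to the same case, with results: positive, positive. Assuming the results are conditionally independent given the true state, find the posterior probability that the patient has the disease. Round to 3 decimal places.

With H the event that the patient has the disease, the joint likelihood of the observed sequence is P(data|H) = 0.773·0.773 = 0.59753 and P(data|¬H) = 0.213·0.213 = 0.045369.
Bayes: P(H|data) = 0.244·0.59753 / (0.244·0.59753 + 0.756·0.045369) = 0.14580/0.18010 = 0.8096.

Posterior P(H) ≈ 0.810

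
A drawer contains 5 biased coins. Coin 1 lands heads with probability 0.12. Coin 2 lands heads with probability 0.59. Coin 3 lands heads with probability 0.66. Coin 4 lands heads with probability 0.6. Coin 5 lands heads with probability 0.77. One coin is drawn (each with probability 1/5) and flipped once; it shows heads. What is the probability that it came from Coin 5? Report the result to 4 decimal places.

P(heads|C1) = 0.12; P(heads|C2) = 0.59; P(heads|C3) = 0.66; P(heads|C4) = 0.6; P(heads|C5) = 0.77.
Prior × likelihood for each source: 0.2·0.12=0.02400, 0.2·0.59=0.1180, 0.2·0.66=0.1320, 0.2·0.6=0.1200, 0.2·0.77=0.1540. Summing gives P(heads) = 0.54800.
P(Coin 5 | heads) = 0.1540 / 0.54800 = 0.2810.

Posterior probability ≈ 0.2810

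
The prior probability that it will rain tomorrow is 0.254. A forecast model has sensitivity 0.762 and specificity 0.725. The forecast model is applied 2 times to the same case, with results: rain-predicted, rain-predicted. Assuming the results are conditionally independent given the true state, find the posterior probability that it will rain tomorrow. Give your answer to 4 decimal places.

With H the event that it will rain tomorrow, the joint likelihood of the observed sequence is P(data|H) = 0.762·0.762 = 0.58064 and P(data|¬H) = 0.275·0.275 = 0.075625.
Bayes: P(H|data) = 0.254·0.58064 / (0.254·0.58064 + 0.746·0.075625) = 0.14748/0.20390 = 0.7233.

Posterior P(H) ≈ 0.7233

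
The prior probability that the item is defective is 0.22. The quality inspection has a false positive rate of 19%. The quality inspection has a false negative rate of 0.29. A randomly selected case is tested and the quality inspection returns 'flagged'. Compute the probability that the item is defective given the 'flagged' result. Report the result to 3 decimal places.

P(H | E) ≈ 0.513

Let H be the event that the item is defective. P(H) = 0.22, so P(¬H) = 0.78. With E the 'flagged' result, P(E|H) = 0.71 and P(E|¬H) = 0.19.
P(E) = 0.71·0.22 + 0.19·0.78 = 0.15620 + 0.14820 = 0.30440.
By Bayes' theorem, P(H|E) = 0.15620 / 0.30440 = 0.513.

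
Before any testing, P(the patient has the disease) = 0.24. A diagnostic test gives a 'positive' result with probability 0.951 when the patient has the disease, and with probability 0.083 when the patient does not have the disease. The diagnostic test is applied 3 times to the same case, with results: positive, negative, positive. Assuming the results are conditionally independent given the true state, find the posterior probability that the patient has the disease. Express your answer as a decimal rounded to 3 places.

Posterior P(H) ≈ 0.689

Let H be the event that the patient has the disease; start with P(H) = 0.24. P('positive'|H) = 0.951, P('positive'|¬H) = 0.083.
Update on result 1 ('positive'): P(H) ← 0.951·0.2400 / (0.951·0.2400 + 0.083·0.7600) = 0.22824/0.29132 = 0.7835.
Update on result 2 ('negative'): P(H) ← 0.049·0.7835 / (0.049·0.7835 + 0.917·0.2165) = 0.038390/0.23695 = 0.1620.
Update on result 3 ('positive'): P(H) ← 0.951·0.1620 / (0.951·0.1620 + 0.083·0.8380) = 0.15408/0.22363 = 0.6890.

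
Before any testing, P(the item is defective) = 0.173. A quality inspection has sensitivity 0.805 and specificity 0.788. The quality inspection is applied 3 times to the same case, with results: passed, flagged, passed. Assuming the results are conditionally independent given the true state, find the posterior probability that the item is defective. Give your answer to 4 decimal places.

With H the event that the item is defective, the joint likelihood of the observed sequence is P(data|H) = 0.195·0.805·0.195 = 0.030610 and P(data|¬H) = 0.788·0.212·0.788 = 0.13164.
Bayes: P(H|data) = 0.173·0.030610 / (0.173·0.030610 + 0.827·0.13164) = 0.0052956/0.11416 = 0.0464.

Posterior P(H) ≈ 0.0464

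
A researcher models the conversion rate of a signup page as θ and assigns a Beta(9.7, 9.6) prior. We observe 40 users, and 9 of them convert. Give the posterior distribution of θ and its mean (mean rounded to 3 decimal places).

Posterior: Beta(18.7, 40.6); mean ≈ 0.315

Observing 9 successes and 31 failures updates Beta(9.7, 9.6) by adding the success and failure counts to the two shape parameters: α = 9.7+9 = 18.7, β = 9.6+31 = 40.6.
E[θ | data] = 18.7/(18.7+40.6) = 0.315.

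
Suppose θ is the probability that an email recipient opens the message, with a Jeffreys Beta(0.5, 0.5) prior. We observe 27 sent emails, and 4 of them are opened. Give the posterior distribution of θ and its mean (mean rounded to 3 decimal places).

Posterior: Beta(4.5, 23.5); mean ≈ 0.161

Observing 4 successes and 23 failures updates Beta(0.5, 0.5) by adding the success and failure counts to the two shape parameters: α = 0.5+4 = 4.5, β = 0.5+23 = 23.5.
E[θ | data] = 4.5/(4.5+23.5) = 0.161.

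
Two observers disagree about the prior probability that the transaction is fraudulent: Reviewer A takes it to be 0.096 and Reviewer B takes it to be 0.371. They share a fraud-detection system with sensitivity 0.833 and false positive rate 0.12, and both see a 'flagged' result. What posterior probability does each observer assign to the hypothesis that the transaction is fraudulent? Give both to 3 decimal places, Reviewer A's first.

P('+'|H) = 0.833, P('+'|¬H) = 0.12.
Reviewer A: numerator 0.833·0.096 = 0.079968; evidence = 0.079968+0.12·0.904 = 0.18845; posterior = 0.424.
Reviewer B: numerator 0.833·0.371 = 0.30904; evidence = 0.30904+0.12·0.629 = 0.38452; posterior = 0.804.

Reviewer A: 0.424; Reviewer B: 0.804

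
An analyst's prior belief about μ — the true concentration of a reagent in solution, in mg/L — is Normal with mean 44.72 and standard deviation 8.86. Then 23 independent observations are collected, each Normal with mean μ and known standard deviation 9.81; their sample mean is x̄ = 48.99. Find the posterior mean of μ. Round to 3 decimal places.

Posterior mean ≈ 48.774

With known σ, the Normal prior is conjugate. Weight on the data is w = (n/σ²)/(n/σ² + 1/τ₀²) = 0.238996/(0.238996+0.0127389) = 0.94940.
Posterior mean = w·x̄ + (1−w)·μ₀ = 0.94940·48.99 + 0.050605·44.72 = 48.774.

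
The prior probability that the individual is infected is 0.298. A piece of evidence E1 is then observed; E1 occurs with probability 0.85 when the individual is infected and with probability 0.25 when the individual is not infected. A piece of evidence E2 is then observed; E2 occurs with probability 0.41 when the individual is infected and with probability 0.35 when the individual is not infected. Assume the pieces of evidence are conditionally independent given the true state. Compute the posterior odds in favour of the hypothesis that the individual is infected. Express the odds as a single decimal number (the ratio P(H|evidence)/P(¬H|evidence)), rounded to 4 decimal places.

Prior odds = 0.298/(1−0.298) = 0.42450.
Likelihood ratio for E1 = 0.85/0.25 = 3.4000.
Likelihood ratio for E2 = 0.41/0.35 = 1.1714.
Posterior odds = prior odds × LR₁ × LR₂ = 1.6907.

Posterior odds ≈ 1.6907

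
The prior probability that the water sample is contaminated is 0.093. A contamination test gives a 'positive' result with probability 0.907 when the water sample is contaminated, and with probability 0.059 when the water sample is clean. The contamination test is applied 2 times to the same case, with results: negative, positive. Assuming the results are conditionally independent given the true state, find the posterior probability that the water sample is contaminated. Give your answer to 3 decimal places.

Let H be the event that the water sample is contaminated; start with P(H) = 0.093. P('positive'|H) = 0.907, P('positive'|¬H) = 0.059.
Update on result 1 ('negative'): P(H) ← 0.093·0.0930 / (0.093·0.0930 + 0.941·0.9070) = 0.0086490/0.86214 = 0.0100.
Update on result 2 ('positive'): P(H) ← 0.907·0.0100 / (0.907·0.0100 + 0.059·0.9900) = 0.0090991/0.067507 = 0.1348.

Posterior P(H) ≈ 0.135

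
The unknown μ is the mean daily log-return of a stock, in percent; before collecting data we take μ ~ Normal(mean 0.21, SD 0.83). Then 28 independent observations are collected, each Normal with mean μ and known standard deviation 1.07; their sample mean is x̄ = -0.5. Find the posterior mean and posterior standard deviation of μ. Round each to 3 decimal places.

Posterior mean ≈ -0.460; posterior SD ≈ 0.196

Prior precision 1/τ₀² = 1/0.83² = 1.45159; data precision n/σ² = 28/1.07² = 24.4563.
Posterior precision = 1.45159 + 24.4563 = 25.9079, giving posterior SD = 1/√25.9079 = 0.196.
Posterior mean = (1.45159·0.21 + 24.4563·-0.5) / 25.9079 = -0.460.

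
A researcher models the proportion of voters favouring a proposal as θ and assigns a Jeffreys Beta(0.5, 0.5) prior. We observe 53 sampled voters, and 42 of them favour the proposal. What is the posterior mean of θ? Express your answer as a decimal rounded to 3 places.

Posterior mean ≈ 0.787

Observing 42 successes and 11 failures updates Beta(0.5, 0.5) by adding the success and failure counts to the two shape parameters: α = 0.5+42 = 42.5, β = 0.5+11 = 11.5.
Posterior mean = α/(α+β) = 42.5/54 = 0.787.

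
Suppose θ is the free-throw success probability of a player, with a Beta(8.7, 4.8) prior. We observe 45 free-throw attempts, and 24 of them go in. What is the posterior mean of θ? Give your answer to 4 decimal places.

Posterior mean ≈ 0.5590

The binomial likelihood is conjugate to the Beta prior: with 24 successes and 21 failures, the posterior is Beta(8.7+24, 4.8+21) = Beta(32.7, 25.8).
Posterior mean = α/(α+β) = 32.7/58.5 = 0.5590.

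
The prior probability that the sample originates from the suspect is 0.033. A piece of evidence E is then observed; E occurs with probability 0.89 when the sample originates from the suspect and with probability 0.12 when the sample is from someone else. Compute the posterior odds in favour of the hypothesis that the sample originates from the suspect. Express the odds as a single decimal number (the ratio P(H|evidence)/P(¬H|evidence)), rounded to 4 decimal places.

Posterior odds ≈ 0.2531

Prior odds = 0.033/(1−0.033) = 0.034126. In log-odds, ln(0.034126) = -3.3777.
Add log likelihood ratio: ln(7.4167) = 2.0037.
Posterior log-odds = -1.3740, so posterior odds = exp(-1.3740) = 0.25310.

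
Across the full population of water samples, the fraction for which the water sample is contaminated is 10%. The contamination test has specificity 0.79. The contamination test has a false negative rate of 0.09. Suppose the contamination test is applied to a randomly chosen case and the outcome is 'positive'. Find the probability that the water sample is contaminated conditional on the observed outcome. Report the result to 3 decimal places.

Let H be the event that the water sample is contaminated. P(H) = 0.1, so P(¬H) = 0.9. With E the 'positive' result, P(E|H) = 0.91 and P(E|¬H) = 0.21.
P(E) = 0.91·0.1 + 0.21·0.9 = 0.091000 + 0.18900 = 0.28000.
By Bayes' theorem, P(H|E) = 0.091000 / 0.28000 = 0.325.

P(H | E) ≈ 0.325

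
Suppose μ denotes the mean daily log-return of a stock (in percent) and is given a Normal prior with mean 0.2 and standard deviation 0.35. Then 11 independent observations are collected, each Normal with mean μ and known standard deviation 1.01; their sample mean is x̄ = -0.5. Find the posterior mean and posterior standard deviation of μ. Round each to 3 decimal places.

Prior precision 1/τ₀² = 1/0.35² = 8.16327; data precision n/σ² = 11/1.01² = 10.7833.
Posterior precision = 8.16327 + 10.7833 = 18.9465, giving posterior SD = 1/√18.9465 = 0.230.
Posterior mean = (8.16327·0.2 + 10.7833·-0.5) / 18.9465 = -0.198.

Posterior mean ≈ -0.198; posterior SD ≈ 0.230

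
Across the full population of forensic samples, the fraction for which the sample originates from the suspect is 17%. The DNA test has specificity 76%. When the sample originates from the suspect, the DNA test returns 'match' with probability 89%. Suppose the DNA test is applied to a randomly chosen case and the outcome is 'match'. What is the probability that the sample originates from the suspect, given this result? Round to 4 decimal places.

P(H | E) ≈ 0.4317

Write H for 'the sample originates from the suspect'. Prior odds H:¬H = 0.17/0.83 = 0.20482. For the 'match' outcome, the likelihood ratio is 0.89/0.24 = 3.7083.
Posterior odds = 0.20482 × 3.7083 = 0.75954, so P(H|E) = 0.75954/(1+0.75954) = 0.4317.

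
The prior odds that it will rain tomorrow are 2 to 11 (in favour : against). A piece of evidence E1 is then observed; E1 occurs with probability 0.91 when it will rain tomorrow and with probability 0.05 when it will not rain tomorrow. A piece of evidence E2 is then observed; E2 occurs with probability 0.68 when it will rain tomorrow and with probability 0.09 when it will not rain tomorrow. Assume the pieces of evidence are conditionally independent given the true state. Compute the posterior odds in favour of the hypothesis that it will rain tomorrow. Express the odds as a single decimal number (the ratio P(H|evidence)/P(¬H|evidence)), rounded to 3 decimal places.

Posterior odds ≈ 25.002

Prior odds = 2/11 = 0.18182.
Likelihood ratio for E1 = 0.91/0.05 = 18.200.
Likelihood ratio for E2 = 0.68/0.09 = 7.5556.
Posterior odds = prior odds × LR₁ × LR₂ = 25.002.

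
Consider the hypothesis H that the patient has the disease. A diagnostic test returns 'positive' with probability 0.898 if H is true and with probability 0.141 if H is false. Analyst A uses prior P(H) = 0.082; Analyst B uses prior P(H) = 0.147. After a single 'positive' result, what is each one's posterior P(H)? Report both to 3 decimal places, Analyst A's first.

The likelihood ratio for a 'positive' result is 0.898/0.141 = 6.3688.
Analyst A: prior odds 0.082/0.918 = 0.089325; posterior odds 0.56889; posterior probability 0.363.
Analyst B: prior odds 0.147/0.853 = 0.17233; posterior odds 1.0976; posterior probability 0.523.

Analyst A: 0.363; Analyst B: 0.523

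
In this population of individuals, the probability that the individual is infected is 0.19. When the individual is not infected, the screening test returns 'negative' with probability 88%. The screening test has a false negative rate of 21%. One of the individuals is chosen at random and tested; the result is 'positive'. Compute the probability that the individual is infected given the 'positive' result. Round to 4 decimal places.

P(H | E) ≈ 0.6070

Write H for 'the individual is infected'. Prior odds H:¬H = 0.19/0.81 = 0.23457. For the 'positive' outcome, the likelihood ratio is 0.79/0.12 = 6.5833.
Posterior odds = 0.23457 × 6.5833 = 1.5442, so P(H|E) = 1.5442/(1+1.5442) = 0.6070.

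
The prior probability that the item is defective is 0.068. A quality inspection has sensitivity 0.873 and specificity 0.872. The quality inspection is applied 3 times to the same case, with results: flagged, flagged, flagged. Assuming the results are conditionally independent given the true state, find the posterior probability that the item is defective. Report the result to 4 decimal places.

Let H be the event that the item is defective; start with P(H) = 0.068. P('flagged'|H) = 0.873, P('flagged'|¬H) = 0.128.
Update on result 1 ('flagged'): P(H) ← 0.873·0.0680 / (0.873·0.0680 + 0.128·0.9320) = 0.059364/0.17866 = 0.3323.
Update on result 2 ('flagged'): P(H) ← 0.873·0.3323 / (0.873·0.3323 + 0.128·0.6677) = 0.29007/0.37554 = 0.7724.
Update on result 3 ('flagged'): P(H) ← 0.873·0.7724 / (0.873·0.7724 + 0.128·0.2276) = 0.67432/0.70345 = 0.9586.

Posterior P(H) ≈ 0.9586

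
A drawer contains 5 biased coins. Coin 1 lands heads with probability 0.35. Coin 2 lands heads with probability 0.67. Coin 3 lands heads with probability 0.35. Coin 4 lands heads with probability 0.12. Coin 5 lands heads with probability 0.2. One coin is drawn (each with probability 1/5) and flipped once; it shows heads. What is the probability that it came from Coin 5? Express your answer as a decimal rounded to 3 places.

Tabulate prior·likelihood by source: [1] prior 0.2, lik 0.35, product 0.07000; [2] prior 0.2, lik 0.67, product 0.1340; [3] prior 0.2, lik 0.35, product 0.07000; [4] prior 0.2, lik 0.12, product 0.02400; [5] prior 0.2, lik 0.2, product 0.04000.
Normalizing constant = 0.33800; the posterior for Coin 5 is its product over the sum, 0.04000/0.33800 = 0.118.

Posterior probability ≈ 0.118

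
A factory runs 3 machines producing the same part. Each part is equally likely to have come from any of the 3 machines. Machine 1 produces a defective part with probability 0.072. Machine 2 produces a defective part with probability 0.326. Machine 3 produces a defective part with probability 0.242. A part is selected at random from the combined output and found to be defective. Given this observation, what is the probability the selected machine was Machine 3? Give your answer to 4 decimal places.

P(defective|M1) = 0.072; P(defective|M2) = 0.326; P(defective|M3) = 0.242.
Prior × likelihood for each source: 0.333333·0.072=0.02400, 0.333333·0.326=0.1087, 0.333333·0.242=0.08067. Summing gives P(defective) = 0.21333.
P(Machine 3 | defective) = 0.08067 / 0.21333 = 0.3781.

Posterior probability ≈ 0.3781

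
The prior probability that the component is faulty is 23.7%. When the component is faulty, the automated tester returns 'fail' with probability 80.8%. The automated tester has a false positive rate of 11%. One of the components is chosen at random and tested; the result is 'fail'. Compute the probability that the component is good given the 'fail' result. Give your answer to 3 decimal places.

Write H for 'the component is faulty'. Prior odds H:¬H = 0.237/0.763 = 0.31062. For the 'fail' outcome, the likelihood ratio is 0.808/0.11 = 7.3455.
Posterior odds = 0.31062 × 7.3455 = 2.2816, so P(H|E) = 2.2816/(1+2.2816) = 0.695. Then P(¬H|E) = 1 − 0.695 = 0.305.

P(¬H | E) ≈ 0.305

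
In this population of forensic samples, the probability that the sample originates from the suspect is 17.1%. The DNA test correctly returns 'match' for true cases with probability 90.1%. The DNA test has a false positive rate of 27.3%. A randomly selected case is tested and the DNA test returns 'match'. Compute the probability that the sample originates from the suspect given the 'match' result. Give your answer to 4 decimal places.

Let H be the event that the sample originates from the suspect. P(H) = 0.171, so P(¬H) = 0.829. With E the 'match' result, P(E|H) = 0.901 and P(E|¬H) = 0.273.
P(E) = 0.901·0.171 + 0.273·0.829 = 0.15407 + 0.22632 = 0.38039.
By Bayes' theorem, P(H|E) = 0.15407 / 0.38039 = 0.4050.

P(H | E) ≈ 0.4050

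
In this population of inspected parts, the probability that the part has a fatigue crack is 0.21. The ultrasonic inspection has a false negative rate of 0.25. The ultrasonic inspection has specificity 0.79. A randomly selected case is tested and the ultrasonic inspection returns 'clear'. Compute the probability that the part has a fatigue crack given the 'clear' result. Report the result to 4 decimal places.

P(H | E) ≈ 0.0776

Write H for 'the part has a fatigue crack'. Prior odds H:¬H = 0.21/0.79 = 0.26582. For the 'clear' outcome, the likelihood ratio is 0.25/0.79 = 0.31646.
Posterior odds = 0.26582 × 0.31646 = 0.084121, so P(H|E) = 0.084121/(1+0.084121) = 0.0776.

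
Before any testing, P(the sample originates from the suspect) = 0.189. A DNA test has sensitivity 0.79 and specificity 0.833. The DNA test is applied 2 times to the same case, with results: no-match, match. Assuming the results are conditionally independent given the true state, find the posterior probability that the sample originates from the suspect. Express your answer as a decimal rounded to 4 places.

Posterior P(H) ≈ 0.2175

Let H be the event that the sample originates from the suspect; start with P(H) = 0.189. P('match'|H) = 0.79, P('match'|¬H) = 0.167.
Update on result 1 ('no-match'): P(H) ← 0.21·0.1890 / (0.21·0.1890 + 0.833·0.8110) = 0.039690/0.71525 = 0.0555.
Update on result 2 ('match'): P(H) ← 0.79·0.0555 / (0.79·0.0555 + 0.167·0.9445) = 0.043838/0.20157 = 0.2175.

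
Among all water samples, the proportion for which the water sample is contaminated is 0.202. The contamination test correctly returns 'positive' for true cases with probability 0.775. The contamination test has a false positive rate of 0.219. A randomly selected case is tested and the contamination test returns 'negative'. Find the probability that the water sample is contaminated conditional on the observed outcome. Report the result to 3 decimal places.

Write H for 'the water sample is contaminated'. Prior odds H:¬H = 0.202/0.798 = 0.25313. For the 'negative' outcome, the likelihood ratio is 0.225/0.781 = 0.28809.
Posterior odds = 0.25313 × 0.28809 = 0.072926, so P(H|E) = 0.072926/(1+0.072926) = 0.068.

P(H | E) ≈ 0.068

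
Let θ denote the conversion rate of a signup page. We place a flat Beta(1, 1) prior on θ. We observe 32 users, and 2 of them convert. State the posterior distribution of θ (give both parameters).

The binomial likelihood is conjugate to the Beta prior: with 2 successes and 30 failures, the posterior is Beta(1+2, 1+30) = Beta(3, 31).

Posterior: Beta(3, 31)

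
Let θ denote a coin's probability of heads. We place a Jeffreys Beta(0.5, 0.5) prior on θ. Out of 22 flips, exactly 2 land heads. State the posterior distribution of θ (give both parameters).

Observing 2 successes and 20 failures updates Beta(0.5, 0.5) by adding the success and failure counts to the two shape parameters: α = 0.5+2 = 2.5, β = 0.5+20 = 20.5.

Posterior: Beta(2.5, 20.5)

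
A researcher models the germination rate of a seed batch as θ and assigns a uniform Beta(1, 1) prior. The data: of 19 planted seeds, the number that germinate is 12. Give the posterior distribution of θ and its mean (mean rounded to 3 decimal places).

Posterior: Beta(13, 8); mean ≈ 0.619

The binomial likelihood is conjugate to the Beta prior: with 12 successes and 7 failures, the posterior is Beta(1+12, 1+7) = Beta(13, 8).
Posterior mean = α/(α+β) = 13/21 = 0.619.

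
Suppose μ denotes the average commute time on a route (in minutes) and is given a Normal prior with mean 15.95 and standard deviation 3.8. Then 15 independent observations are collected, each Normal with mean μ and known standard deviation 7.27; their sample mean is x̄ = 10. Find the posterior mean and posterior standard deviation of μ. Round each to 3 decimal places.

Posterior mean ≈ 11.167; posterior SD ≈ 1.683

With known σ, the Normal prior is conjugate. Weight on the data is w = (n/σ²)/(n/σ² + 1/τ₀²) = 0.283807/(0.283807+0.0692521) = 0.80385.
Posterior mean = w·x̄ + (1−w)·μ₀ = 0.80385·10 + 0.19615·15.95 = 11.167. Posterior variance = 1/(0.283807+0.0692521) = 2.83239, so SD = 1.683.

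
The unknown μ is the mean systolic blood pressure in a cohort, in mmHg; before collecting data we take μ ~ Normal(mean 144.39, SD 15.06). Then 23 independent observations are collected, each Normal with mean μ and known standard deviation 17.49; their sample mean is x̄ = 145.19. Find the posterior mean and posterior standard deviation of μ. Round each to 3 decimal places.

Prior precision 1/τ₀² = 1/15.06² = 0.00440910; data precision n/σ² = 23/17.49² = 0.0751879.
Posterior precision = 0.00440910 + 0.0751879 = 0.0795970, giving posterior SD = 1/√0.0795970 = 3.544.
Posterior mean = (0.00440910·144.39 + 0.0751879·145.19) / 0.0795970 = 145.146.

Posterior mean ≈ 145.146; posterior SD ≈ 3.544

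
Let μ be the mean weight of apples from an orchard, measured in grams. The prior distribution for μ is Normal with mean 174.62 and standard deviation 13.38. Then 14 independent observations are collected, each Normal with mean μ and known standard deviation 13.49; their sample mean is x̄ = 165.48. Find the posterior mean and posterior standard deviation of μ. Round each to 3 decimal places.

Posterior mean ≈ 166.099; posterior SD ≈ 3.481

With known σ, the Normal prior is conjugate. Weight on the data is w = (n/σ²)/(n/σ² + 1/τ₀²) = 0.0769315/(0.0769315+0.00558583) = 0.93231.
Posterior mean = w·x̄ + (1−w)·μ₀ = 0.93231·165.48 + 0.067693·174.62 = 166.099. Posterior variance = 1/(0.0769315+0.00558583) = 12.1187, so SD = 3.481.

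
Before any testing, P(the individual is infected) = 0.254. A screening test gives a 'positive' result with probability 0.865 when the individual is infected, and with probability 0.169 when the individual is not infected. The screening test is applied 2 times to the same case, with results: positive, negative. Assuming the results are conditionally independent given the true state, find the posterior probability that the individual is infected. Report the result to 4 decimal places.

Posterior P(H) ≈ 0.2206

With H the event that the individual is infected, the joint likelihood of the observed sequence is P(data|H) = 0.865·0.135 = 0.11678 and P(data|¬H) = 0.169·0.831 = 0.14044.
Bayes: P(H|data) = 0.254·0.11678 / (0.254·0.11678 + 0.746·0.14044) = 0.029661/0.13443 = 0.2206.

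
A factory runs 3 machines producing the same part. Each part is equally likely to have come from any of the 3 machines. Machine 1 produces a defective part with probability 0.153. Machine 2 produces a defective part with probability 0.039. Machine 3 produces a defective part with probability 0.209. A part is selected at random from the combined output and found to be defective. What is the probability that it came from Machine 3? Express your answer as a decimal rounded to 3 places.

Posterior probability ≈ 0.521

P(defective|M1) = 0.153; P(defective|M2) = 0.039; P(defective|M3) = 0.209.
Prior × likelihood for each source: 0.333333·0.153=0.05100, 0.333333·0.039=0.01300, 0.333333·0.209=0.06967. Summing gives P(defective) = 0.13367.
P(Machine 3 | defective) = 0.06967 / 0.13367 = 0.521.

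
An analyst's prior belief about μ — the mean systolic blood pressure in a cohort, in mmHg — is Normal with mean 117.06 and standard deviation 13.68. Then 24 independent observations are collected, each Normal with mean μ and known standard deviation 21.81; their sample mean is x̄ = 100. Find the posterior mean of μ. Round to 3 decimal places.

Prior precision 1/τ₀² = 1/13.68² = 0.00534352; data precision n/σ² = 24/21.81² = 0.0504545.
Posterior precision = 0.00534352 + 0.0504545 = 0.0557980.
Posterior mean = (0.00534352·117.06 + 0.0504545·100) / 0.0557980 = 101.634.

Posterior mean ≈ 101.634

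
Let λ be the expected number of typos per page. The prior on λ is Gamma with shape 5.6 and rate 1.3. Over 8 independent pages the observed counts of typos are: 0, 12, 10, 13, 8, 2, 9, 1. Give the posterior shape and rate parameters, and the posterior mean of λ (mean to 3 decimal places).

Total count ∑xᵢ = 55 over n = 8 pages.
Gamma is conjugate to the Poisson likelihood: posterior is Gamma(shape = 5.6+55 = 60.6, rate = 1.3+8 = 9.3).
Posterior mean = shape/rate = 60.6/9.3 = 6.516.

Posterior: Gamma(shape=60.6, rate=9.3); mean ≈ 6.516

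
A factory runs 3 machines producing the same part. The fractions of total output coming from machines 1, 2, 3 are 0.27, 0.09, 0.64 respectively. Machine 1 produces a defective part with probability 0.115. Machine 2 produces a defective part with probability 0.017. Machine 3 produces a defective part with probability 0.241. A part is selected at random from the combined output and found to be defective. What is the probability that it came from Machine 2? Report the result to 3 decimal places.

Tabulate prior·likelihood by source: [1] prior 0.27, lik 0.115, product 0.03105; [2] prior 0.09, lik 0.017, product 0.001530; [3] prior 0.64, lik 0.241, product 0.1542.
Normalizing constant = 0.18682; the posterior for Machine 2 is its product over the sum, 0.001530/0.18682 = 0.008.

Posterior probability ≈ 0.008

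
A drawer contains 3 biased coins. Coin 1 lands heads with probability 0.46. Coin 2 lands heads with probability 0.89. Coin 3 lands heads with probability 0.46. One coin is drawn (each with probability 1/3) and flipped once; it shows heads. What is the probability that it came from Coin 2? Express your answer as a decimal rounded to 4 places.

Posterior probability ≈ 0.4917

Tabulate prior·likelihood by source: [1] prior 0.333333, lik 0.46, product 0.1533; [2] prior 0.333333, lik 0.89, product 0.2967; [3] prior 0.333333, lik 0.46, product 0.1533.
Normalizing constant = 0.60333; the posterior for Coin 2 is its product over the sum, 0.2967/0.60333 = 0.4917.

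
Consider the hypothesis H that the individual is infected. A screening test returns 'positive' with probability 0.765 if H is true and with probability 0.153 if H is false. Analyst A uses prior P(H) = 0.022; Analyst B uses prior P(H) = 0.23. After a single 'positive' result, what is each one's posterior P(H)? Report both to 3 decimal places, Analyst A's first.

The likelihood ratio for a 'positive' result is 0.765/0.153 = 5.0000.
Analyst A: prior odds 0.022/0.978 = 0.022495; posterior odds 0.11247; posterior probability 0.101.
Analyst B: prior odds 0.23/0.77 = 0.29870; posterior odds 1.4935; posterior probability 0.599.

Analyst A: 0.101; Analyst B: 0.599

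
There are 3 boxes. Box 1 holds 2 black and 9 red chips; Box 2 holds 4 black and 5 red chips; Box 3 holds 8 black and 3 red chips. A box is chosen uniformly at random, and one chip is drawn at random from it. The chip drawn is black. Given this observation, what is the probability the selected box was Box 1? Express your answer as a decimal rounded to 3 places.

Tabulate prior·likelihood by source: [1] prior 0.333333, lik 0.1818, product 0.06061; [2] prior 0.333333, lik 0.4444, product 0.1481; [3] prior 0.333333, lik 0.7273, product 0.2424.
Normalizing constant = 0.45118; the posterior for Box 1 is its product over the sum, 0.06061/0.45118 = 0.134.

Posterior probability ≈ 0.134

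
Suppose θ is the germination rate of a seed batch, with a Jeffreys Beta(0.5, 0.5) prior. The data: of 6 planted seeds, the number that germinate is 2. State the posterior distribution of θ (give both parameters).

Observing 2 successes and 4 failures updates Beta(0.5, 0.5) by adding the success and failure counts to the two shape parameters: α = 0.5+2 = 2.5, β = 0.5+4 = 4.5.

Posterior: Beta(2.5, 4.5)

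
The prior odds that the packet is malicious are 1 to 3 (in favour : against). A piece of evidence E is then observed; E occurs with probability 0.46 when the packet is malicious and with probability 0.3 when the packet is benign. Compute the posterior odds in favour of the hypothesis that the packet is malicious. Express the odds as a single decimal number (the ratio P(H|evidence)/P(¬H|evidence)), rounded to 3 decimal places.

Posterior odds ≈ 0.511

Prior odds = 1/3 = 0.33333.
Likelihood ratio for E = 0.46/0.3 = 1.5333.
Posterior odds = prior odds × LR = 0.51111.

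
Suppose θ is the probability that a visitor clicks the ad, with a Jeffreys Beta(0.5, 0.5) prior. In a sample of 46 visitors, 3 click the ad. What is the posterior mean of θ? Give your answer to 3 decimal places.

Posterior mean ≈ 0.074

Observing 3 successes and 43 failures updates Beta(0.5, 0.5) by adding the success and failure counts to the two shape parameters: α = 0.5+3 = 3.5, β = 0.5+43 = 43.5.
Posterior mean = α/(α+β) = 3.5/47 = 0.074.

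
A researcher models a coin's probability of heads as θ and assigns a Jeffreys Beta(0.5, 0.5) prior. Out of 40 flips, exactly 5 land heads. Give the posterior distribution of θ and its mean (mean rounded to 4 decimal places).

The binomial likelihood is conjugate to the Beta prior: with 5 successes and 35 failures, the posterior is Beta(0.5+5, 0.5+35) = Beta(5.5, 35.5).
Posterior mean = α/(α+β) = 5.5/41 = 0.1341.

Posterior: Beta(5.5, 35.5); mean ≈ 0.1341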